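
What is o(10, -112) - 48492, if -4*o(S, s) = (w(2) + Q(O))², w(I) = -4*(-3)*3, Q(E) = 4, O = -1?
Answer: -48892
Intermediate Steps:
w(I) = 36 (w(I) = 12*3 = 36)
o(S, s) = -400 (o(S, s) = -(36 + 4)²/4 = -¼*40² = -¼*1600 = -400)
o(10, -112) - 48492 = -400 - 48492 = -48892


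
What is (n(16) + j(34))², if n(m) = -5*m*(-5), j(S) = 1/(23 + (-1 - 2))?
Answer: 64016001/400 ≈ 1.6004e+5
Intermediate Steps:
j(S) = 1/20 (j(S) = 1/(23 - 3) = 1/20)
n(m) = 25*m
(n(16) + j(34))² = (25*16 + 1/20)² = (400 + 1/20)² = (8001/20)² = 64016001/400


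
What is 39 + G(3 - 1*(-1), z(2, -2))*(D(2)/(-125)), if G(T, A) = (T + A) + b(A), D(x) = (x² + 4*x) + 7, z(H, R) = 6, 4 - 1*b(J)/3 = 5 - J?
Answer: 176/5 ≈ 35.200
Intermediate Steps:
b(J) = -3 + 3*J (b(J) = 12 - 3*(5 - J) = 12 + (-15 + 3*J) = -3 + 3*J)
D(x) = 7 + x² + 4*x
G(T, A) = -3 + T + 4*A (G(T, A) = (T + A) + (-3 + 3*A) = (A + T) + (-3 + 3*A) = -3 + T + 4*A)
39 + G(3 - 1*(-1), z(2, -2))*(D(2)/(-125)) = 39 + (-3 + (3 - 1*(-1)) + 4*6)*((7 + 2² + 4*2)/(-125)) = 39 + (-3 + (3 + 1) + 24)*((7 + 4 + 8)*(-1/125)) = 39 + (-3 + 4 + 24)*(19*(-1/125)) = 39 + 25*(-19/125) = 39 - 19/5 = 176/5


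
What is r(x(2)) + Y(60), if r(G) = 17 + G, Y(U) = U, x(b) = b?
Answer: 79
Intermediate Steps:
r(x(2)) + Y(60) = (17 + 2) + 60 = 19 + 60 = 79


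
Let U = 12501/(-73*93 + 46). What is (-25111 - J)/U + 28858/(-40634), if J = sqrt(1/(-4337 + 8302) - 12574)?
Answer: 3439964624012/253982817 + 6743*I*sqrt(197678679185)/49566465 ≈ 13544.0 + 60.485*I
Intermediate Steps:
U = -12501/6743 (U = 12501/(-6789 + 46) = 12501/(-6743) = 12501*(-1/6743) = -12501/6743 ≈ -1.8539)
J = I*sqrt(197678679185)/3965 (J = sqrt(1/3965 - 12574) = sqrt(-49855909/3965) = I*sqrt(197678679185)/3965 ≈ 112.13*I)
(-25111 - J)/U + 28858/(-40634) = (-25111 - I*sqrt(197678679185)/3965)/(-12501/6743) + 28858/(-40634) = (-25111 - I*sqrt(197678679185)/3965)*(-6743/12501) + 28858*(-1/40634) = (169323473/12501 + 6743*I*sqrt(197678679185)/49566465) - 14429/20317 = 3439964624012/253982817 + 6743*I*sqrt(197678679185)/49566465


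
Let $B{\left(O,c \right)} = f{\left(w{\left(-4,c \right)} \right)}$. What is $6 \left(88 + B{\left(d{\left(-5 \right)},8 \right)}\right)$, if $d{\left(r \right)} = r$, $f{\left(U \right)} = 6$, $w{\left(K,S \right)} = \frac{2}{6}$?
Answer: $564$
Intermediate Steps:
$w{\left(K,S \right)} = \frac{1}{3}$ ($w{\left(K,S \right)} = 2 \cdot \frac{1}{6} = \frac{1}{3}$)
$B{\left(O,c \right)} = 6$
$6 \left(88 + B{\left(d{\left(-5 \right)},8 \right)}\right) = 6 \left(88 + 6\right) = 6 \cdot 94 = 564$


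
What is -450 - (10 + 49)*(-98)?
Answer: 5332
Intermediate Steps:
-450 - (10 + 49)*(-98) = -450 - 59*(-98) = -450 - 1*(-5782) = -450 + 5782 = 5332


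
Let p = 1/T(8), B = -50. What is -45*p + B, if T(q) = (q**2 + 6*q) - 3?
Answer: -5495/109 ≈ -50.413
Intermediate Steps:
T(q) = -3 + q**2 + 6*q
p = 1/109 (p = 1/(-3 + 8**2 + 6*8) = 1/(-3 + 64 + 48) = 1/109 ≈ 0.0091743)
-45*p + B = -45*1/109 - 50 = -45/109 - 50 = -5495/109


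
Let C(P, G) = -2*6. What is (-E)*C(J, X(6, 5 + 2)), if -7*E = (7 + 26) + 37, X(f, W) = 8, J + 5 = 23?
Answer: -120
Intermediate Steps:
J = 18 (J = -5 + 23 = 18)
C(P, G) = -12
E = -10 (E = -((7 + 26) + 37)/7 = -(33 + 37)/7 = -⅐*70 = -10)
(-E)*C(J, X(6, 5 + 2)) = -1*(-10)*(-12) = 10*(-12) = -120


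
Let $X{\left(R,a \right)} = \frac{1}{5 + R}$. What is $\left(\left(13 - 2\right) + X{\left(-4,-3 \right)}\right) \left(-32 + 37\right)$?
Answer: $60$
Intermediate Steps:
$\left(\left(13 - 2\right) + X{\left(-4,-3 \right)}\right) \left(-32 + 37\right) = \left(\left(13 - 2\right) + \frac{1}{5 - 4}\right) \left(-32 + 37\right) = \left(11 + 1^{-1}\right) 5 = \left(11 + 1\right) 5 = 12 \cdot 5 = 60$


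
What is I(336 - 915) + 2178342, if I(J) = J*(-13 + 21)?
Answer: 2173710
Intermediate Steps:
I(J) = 8*J (I(J) = J*8 = 8*J)
I(336 - 915) + 2178342 = 8*(336 - 915) + 2178342 = 8*(-579) + 2178342 = -4632 + 2178342 = 2173710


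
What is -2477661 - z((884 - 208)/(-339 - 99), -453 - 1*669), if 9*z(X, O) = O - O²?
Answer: -7012981/3 ≈ -2.3377e+6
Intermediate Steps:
z(X, O) = -O²/9 + O/9 (z(X, O) = (O - O²)/9 = -O²/9 + O/9)
-2477661 - z((884 - 208)/(-339 - 99), -453 - 1*669) = -2477661 - (-453 - 1*669)*(1 - (-453 - 1*669))/9 = -2477661 - (-453 - 669)*(1 - (-453 - 669))/9 = -2477661 - (-1122)*(1 - 1*(-1122))/9 = -2477661 - (-1122)*(1 + 1122)/9 = -2477661 - (-1122)*1123/9 = -2477661 - 1*(-420002/3) = -2477661 + 420002/3 = -7012981/3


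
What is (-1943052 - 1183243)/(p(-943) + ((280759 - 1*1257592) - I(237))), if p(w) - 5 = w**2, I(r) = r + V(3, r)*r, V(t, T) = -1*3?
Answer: 625259/17421 ≈ 35.891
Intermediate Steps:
V(t, T) = -3
I(r) = -2*r (I(r) = r - 3*r = -2*r)
p(w) = 5 + w**2
(-1943052 - 1183243)/(p(-943) + ((280759 - 1*1257592) - I(237))) = (-1943052 - 1183243)/((5 + (-943)**2) + ((280759 - 1*1257592) - (-2)*237)) = -3126295/((5 + 889249) + ((280759 - 1257592) - 1*(-474))) = -3126295/(889254 + (-976833 + 474)) = -3126295/(889254 - 976359) = -3126295/(-87105) = -3126295*(-1/87105) = 625259/17421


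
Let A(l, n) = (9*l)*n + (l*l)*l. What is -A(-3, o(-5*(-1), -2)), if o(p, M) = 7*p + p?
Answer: 1107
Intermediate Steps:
o(p, M) = 8*p
A(l, n) = l**3 + 9*l*n (A(l, n) = 9*l*n + l**2*l = 9*l*n + l**3 = l**3 + 9*l*n)
-A(-3, o(-5*(-1), -2)) = -(-3)*((-3)**2 + 9*(8*(-5*(-1)))) = -(-3)*(9 + 9*(8*5)) = -(-3)*(9 + 9*40) = -(-3)*(9 + 360) = -(-3)*369 = -1*(-1107) = 1107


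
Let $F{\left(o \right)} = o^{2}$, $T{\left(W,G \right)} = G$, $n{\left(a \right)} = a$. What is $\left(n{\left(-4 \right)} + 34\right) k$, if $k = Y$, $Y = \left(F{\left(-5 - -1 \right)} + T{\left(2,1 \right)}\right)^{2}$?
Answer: $8670$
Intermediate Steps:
$Y = 289$ ($Y = \left(\left(-5 - -1\right)^{2} + 1\right)^{2} = \left(\left(-5 + 1\right)^{2} + 1\right)^{2} = \left(\left(-4\right)^{2} + 1\right)^{2} = \left(16 + 1\right)^{2} = 17^{2} = 289$)
$k = 289$
$\left(n{\left(-4 \right)} + 34\right) k = \left(-4 + 34\right) 289 = 30 \cdot 289 = 8670$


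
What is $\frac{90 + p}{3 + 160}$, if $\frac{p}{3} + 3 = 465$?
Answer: $\frac{1476}{163} \approx 9.0552$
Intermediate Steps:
$p = 1386$ ($p = -9 + 3 \cdot 465 = -9 + 1395 = 1386$)
$\frac{90 + p}{3 + 160} = \frac{90 + 1386}{3 + 160} = \frac{1476}{163}$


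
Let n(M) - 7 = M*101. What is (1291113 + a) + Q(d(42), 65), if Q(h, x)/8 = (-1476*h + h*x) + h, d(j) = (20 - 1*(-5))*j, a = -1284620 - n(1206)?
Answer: -11959320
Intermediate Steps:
n(M) = 7 + 101*M (n(M) = 7 + M*101 = 7 + 101*M)
a = -1406433 (a = -1284620 - (7 + 101*1206) = -1284620 - (7 + 121806) = -1284620 - 1*121813 = -1284620 - 121813 = -1406433)
d(j) = 25*j (d(j) = (20 + 5)*j = 25*j)
Q(h, x) = -11800*h + 8*h*x (Q(h, x) = 8*((-1476*h + h*x) + h) = 8*(-1475*h + h*x) = -11800*h + 8*h*x)
(1291113 + a) + Q(d(42), 65) = (1291113 - 1406433) + 8*(25*42)*(-1475 + 65) = -115320 + 8*1050*(-1410) = -115320 - 11844000 = -11959320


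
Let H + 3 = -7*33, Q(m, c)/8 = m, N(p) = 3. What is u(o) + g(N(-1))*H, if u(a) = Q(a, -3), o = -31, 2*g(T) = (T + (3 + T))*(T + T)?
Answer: -6566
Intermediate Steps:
g(T) = T*(3 + 2*T) (g(T) = ((T + (3 + T))*(T + T))/2 = ((3 + 2*T)*(2*T))/2 = (2*T*(3 + 2*T))/2 = T*(3 + 2*T))
Q(m, c) = 8*m
u(a) = 8*a
H = -234 (H = -3 - 7*33 = -3 - 231 = -234)
u(o) + g(N(-1))*H = 8*(-31) + (3*(3 + 2*3))*(-234) = -248 + (3*(3 + 6))*(-234) = -248 + (3*9)*(-234) = -248 + 27*(-234) = -248 - 6318 = -6566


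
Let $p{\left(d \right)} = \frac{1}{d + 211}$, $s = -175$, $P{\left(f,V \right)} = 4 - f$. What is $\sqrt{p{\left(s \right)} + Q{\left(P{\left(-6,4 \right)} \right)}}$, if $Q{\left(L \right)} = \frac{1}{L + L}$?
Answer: $\frac{\sqrt{70}}{30} \approx 0.27889$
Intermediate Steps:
$Q{\left(L \right)} = \frac{1}{2 L}$
$p{\left(d \right)} = \frac{1}{211 + d}$
$\sqrt{p{\left(s \right)} + Q{\left(P{\left(-6,4 \right)} \right)}} = \sqrt{\frac{1}{211 - 175} + \frac{1}{2 \left(4 - -6\right)}} = \sqrt{\frac{1}{36} + \frac{1}{2 \left(4 + 6\right)}} = \sqrt{\frac{1}{36} + \frac{1}{2 \cdot 10}} = \sqrt{\frac{1}{36} + \frac{1}{2} \cdot \frac{1}{10}} = \sqrt{\frac{1}{36} + \frac{1}{20}} = \sqrt{\frac{7}{90}} = \frac{\sqrt{70}}{30}$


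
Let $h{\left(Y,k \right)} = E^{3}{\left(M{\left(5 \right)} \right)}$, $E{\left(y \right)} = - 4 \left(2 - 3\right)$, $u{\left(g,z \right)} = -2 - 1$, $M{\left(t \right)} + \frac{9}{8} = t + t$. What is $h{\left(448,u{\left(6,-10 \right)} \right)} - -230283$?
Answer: $230347$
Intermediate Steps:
$M{\left(t \right)} = - \frac{9}{8} + 2 t$ ($M{\left(t \right)} = - \frac{9}{8} + \left(t + t\right) = - \frac{9}{8} + 2 t$)
$u{\left(g,z \right)} = -3$
$E{\left(y \right)} = 4$ ($E{\left(y \right)} = \left(-4\right) \left(-1\right) = 4$)
$h{\left(Y,k \right)} = 64$ ($h{\left(Y,k \right)} = 4^{3} = 64$)
$h{\left(448,u{\left(6,-10 \right)} \right)} - -230283 = 64 - -230283 = 64 + 230283 = 230347$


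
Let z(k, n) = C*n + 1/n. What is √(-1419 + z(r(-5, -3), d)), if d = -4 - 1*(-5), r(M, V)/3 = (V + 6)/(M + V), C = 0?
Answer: I*√1418 ≈ 37.656*I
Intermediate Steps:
r(M, V) = 3*(6 + V)/(M + V) (r(M, V) = 3*((V + 6)/(M + V)) = 3*((6 + V)/(M + V)) = 3*(6 + V)/(M + V))
d = 1 (d = -4 + 5 = 1)
z(k, n) = 1/n (z(k, n) = 0*n + 1/n = 0 + 1/n = 1/n)
√(-1419 + z(r(-5, -3), d)) = √(-1419 + 1/1) = √(-1419 + 1) = √(-1418) = I*√1418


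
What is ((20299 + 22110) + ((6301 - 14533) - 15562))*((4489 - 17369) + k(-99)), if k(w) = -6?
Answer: -239872890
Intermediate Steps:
((20299 + 22110) + ((6301 - 14533) - 15562))*((4489 - 17369) + k(-99)) = ((20299 + 22110) + ((6301 - 14533) - 15562))*((4489 - 17369) - 6) = (42409 + (-8232 - 15562))*(-12880 - 6) = (42409 - 23794)*(-12886) = 18615*(-12886) = -239872890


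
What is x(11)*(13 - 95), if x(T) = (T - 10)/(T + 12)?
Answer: -82/23 ≈ -3.5652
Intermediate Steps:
x(T) = (-10 + T)/(12 + T)
x(11)*(13 - 95) = ((-10 + 11)/(12 + 11))*(13 - 95) = (1/23)*(-82) = -82/23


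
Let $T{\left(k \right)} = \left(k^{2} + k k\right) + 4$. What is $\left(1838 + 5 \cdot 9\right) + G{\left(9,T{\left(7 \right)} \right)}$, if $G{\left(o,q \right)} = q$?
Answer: $1985$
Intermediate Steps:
$T{\left(k \right)} = 4 + 2 k^{2}$ ($T{\left(k \right)} = \left(k^{2} + k^{2}\right) + 4 = 2 k^{2} + 4 = 4 + 2 k^{2}$)
$\left(1838 + 5 \cdot 9\right) + G{\left(9,T{\left(7 \right)} \right)} = \left(1838 + 5 \cdot 9\right) + \left(4 + 2 \cdot 7^{2}\right) = \left(1838 + 45\right) + \left(4 + 2 \cdot 49\right) = 1883 + \left(4 + 98\right) = 1883 + 102 = 1985$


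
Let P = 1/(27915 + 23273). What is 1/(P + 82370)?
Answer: 51188/4216355561 ≈ 1.2140e-5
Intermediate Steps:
P = 1/51188 ≈ 1.9536e-5
1/(P + 82370) = 1/(1/51188 + 82370) = 1/(4216355561/51188) = 51188/4216355561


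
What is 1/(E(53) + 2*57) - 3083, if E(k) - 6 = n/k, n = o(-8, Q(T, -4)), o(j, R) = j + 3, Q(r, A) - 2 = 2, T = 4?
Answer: -19592412/6355 ≈ -3083.0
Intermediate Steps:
Q(r, A) = 4 (Q(r, A) = 2 + 2 = 4)
o(j, R) = 3 + j
n = -5 (n = 3 - 8 = -5)
E(k) = 6 - 5/k
1/(E(53) + 2*57) - 3083 = 1/((6 - 5/53) + 2*57) - 3083 = 1/((6 - 5*1/53) + 114) - 3083 = 1/((6 - 5/53) + 114) - 3083 = 1/(313/53 + 114) - 3083 = 1/(6355/53) - 3083 = 53/6355 - 3083 = -19592412/6355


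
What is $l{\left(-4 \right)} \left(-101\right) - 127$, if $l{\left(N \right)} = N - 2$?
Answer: $479$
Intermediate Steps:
$l{\left(N \right)} = -2 + N$ ($l{\left(N \right)} = N - 2 = -2 + N$)
$l{\left(-4 \right)} \left(-101\right) - 127 = \left(-2 - 4\right) \left(-101\right) - 127 = \left(-6\right) \left(-101\right) - 127 = 606 - 127 = 479$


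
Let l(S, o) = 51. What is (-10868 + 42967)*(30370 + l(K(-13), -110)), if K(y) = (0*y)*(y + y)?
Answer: 976483679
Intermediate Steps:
K(y) = 0 (K(y) = 0*(2*y) = 0)
(-10868 + 42967)*(30370 + l(K(-13), -110)) = (-10868 + 42967)*(30370 + 51) = 32099*30421 = 976483679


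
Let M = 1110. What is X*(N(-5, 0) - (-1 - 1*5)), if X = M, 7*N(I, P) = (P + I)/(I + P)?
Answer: 47730/7 ≈ 6818.6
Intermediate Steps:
N(I, P) = 1/7 (N(I, P) = ((P + I)/(I + P))/7 = ((I + P)/(I + P))/7 = (1/7)*1 = 1/7)
X = 1110
X*(N(-5, 0) - (-1 - 1*5)) = 1110*(1/7 - (-1 - 1*5)) = 1110*(1/7 - (-1 - 5)) = 1110*(1/7 - 1*(-6)) = 1110*(1/7 + 6) = 1110*(43/7) = 47730/7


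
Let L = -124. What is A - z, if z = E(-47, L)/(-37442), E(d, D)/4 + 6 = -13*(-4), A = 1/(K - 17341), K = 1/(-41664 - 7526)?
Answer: 77555462782/15969083971311 ≈ 0.0048566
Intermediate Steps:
K = -1/49190 (K = 1/(-49190) = -1/49190 ≈ -2.0329e-5)
A = -49190/853003791 (A = 1/(-1/49190 - 17341) = 1/(-853003791/49190) = -49190/853003791 ≈ -5.7667e-5)
E(d, D) = 184 (E(d, D) = -24 + 4*(-13*(-4)) = -24 + 4*52 = -24 + 208 = 184)
z = -92/18721 (z = 184/(-37442) = 184*(-1/37442) = -92/18721 ≈ -0.0049143)
A - z = -49190/853003791 - 1*(-92/18721) = -49190/853003791 + 92/18721 = 77555462782/15969083971311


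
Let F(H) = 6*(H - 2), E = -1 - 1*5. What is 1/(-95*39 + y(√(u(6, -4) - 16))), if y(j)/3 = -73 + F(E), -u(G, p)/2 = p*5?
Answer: -1/4068 ≈ -0.00024582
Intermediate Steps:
E = -6 (E = -1 - 5 = -6)
u(G, p) = -10*p (u(G, p) = -2*p*5 = -10*p)
F(H) = -12 + 6*H (F(H) = 6*(-2 + H) = -12 + 6*H)
y(j) = -363 (y(j) = 3*(-73 + (-12 + 6*(-6))) = 3*(-73 + (-12 - 36)) = 3*(-73 - 48) = 3*(-121) = -363)
1/(-95*39 + y(√(u(6, -4) - 16))) = 1/(-95*39 - 363) = 1/(-3705 - 363) = 1/(-4068) = -1/4068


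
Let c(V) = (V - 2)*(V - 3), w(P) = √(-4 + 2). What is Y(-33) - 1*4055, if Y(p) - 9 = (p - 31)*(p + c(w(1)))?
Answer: -2190 + 320*I*√2 ≈ -2190.0 + 452.55*I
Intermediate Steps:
w(P) = I*√2 (w(P) = √(-2) = I*√2)
c(V) = (-3 + V)*(-2 + V) (c(V) = (-2 + V)*(-3 + V) = (-3 + V)*(-2 + V))
Y(p) = 9 + (-31 + p)*(4 + p - 5*I*√2) (Y(p) = 9 + (p - 31)*(p + (6 + (I*√2)² - 5*I*√2)) = 9 + (-31 + p)*(p + (6 - 2 - 5*I*√2)) = 9 + (-31 + p)*(p + (4 - 5*I*√2)) = 9 + (-31 + p)*(4 + p - 5*I*√2))
Y(-33) - 1*4055 = (-115 + (-33)² - 27*(-33) + 155*I*√2 - 5*I*(-33)*√2) - 1*4055 = (-115 + 1089 + 891 + 155*I*√2 + 165*I*√2) - 4055 = (1865 + 320*I*√2) - 4055 = -2190 + 320*I*√2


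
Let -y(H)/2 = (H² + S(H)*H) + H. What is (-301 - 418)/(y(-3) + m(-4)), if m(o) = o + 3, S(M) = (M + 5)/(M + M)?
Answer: 719/15 ≈ 47.933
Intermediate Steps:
S(M) = (5 + M)/(2*M) (S(M) = (5 + M)/((2*M)) = (5 + M)*(1/(2*M)) = (5 + M)/(2*M))
y(H) = -5 - 3*H - 2*H² (y(H) = -2*((H² + ((5 + H)/(2*H))*H) + H) = -2*((H² + (5/2 + H/2)) + H) = -2*((5/2 + H² + H/2) + H) = -2*(5/2 + H² + 3*H/2) = -5 - 3*H - 2*H²)
m(o) = 3 + o
(-301 - 418)/(y(-3) + m(-4)) = (-301 - 418)/((-5 - 1*(-3) - 2*(-3)*(1 - 3)) + (3 - 4)) = -719/((-5 + 3 - 2*(-3)*(-2)) - 1) = -719/((-5 + 3 - 12) - 1) = -719/(-14 - 1) = -719/(-15) = -719*(-1/15) = 719/15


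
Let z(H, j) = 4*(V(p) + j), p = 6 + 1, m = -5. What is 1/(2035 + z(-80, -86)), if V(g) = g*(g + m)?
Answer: 1/1747 ≈ 0.00057241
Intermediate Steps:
p = 7
V(g) = g*(-5 + g) (V(g) = g*(g - 5) = g*(-5 + g))
z(H, j) = 56 + 4*j (z(H, j) = 4*(7*(-5 + 7) + j) = 4*(7*2 + j) = 4*(14 + j) = 56 + 4*j)
1/(2035 + z(-80, -86)) = 1/(2035 + (56 + 4*(-86))) = 1/(2035 + (56 - 344)) = 1/(2035 - 288) = 1/1747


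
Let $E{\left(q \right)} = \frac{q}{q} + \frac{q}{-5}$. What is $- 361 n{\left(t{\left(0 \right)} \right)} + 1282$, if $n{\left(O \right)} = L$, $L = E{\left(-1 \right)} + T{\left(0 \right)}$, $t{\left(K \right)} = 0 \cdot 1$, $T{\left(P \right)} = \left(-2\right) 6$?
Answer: $\frac{25904}{5} \approx 5180.8$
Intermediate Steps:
$E{\left(q \right)} = 1 - \frac{q}{5}$ ($E{\left(q \right)} = 1 + q \left(- \frac{1}{5}\right) = 1 - \frac{q}{5}$)
$T{\left(P \right)} = -12$
$t{\left(K \right)} = 0$
$L = - \frac{54}{5}$ ($L = \left(1 - - \frac{1}{5}\right) - 12 = \left(1 + \frac{1}{5}\right) - 12 = \frac{6}{5} - 12 = - \frac{54}{5} \approx -10.8$)
$n{\left(O \right)} = - \frac{54}{5}$
$- 361 n{\left(t{\left(0 \right)} \right)} + 1282 = \left(-361\right) \left(- \frac{54}{5}\right) + 1282 = \frac{19494}{5} + 1282 = \frac{25904}{5}$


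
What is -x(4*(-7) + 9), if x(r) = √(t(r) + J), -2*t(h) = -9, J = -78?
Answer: -7*I*√6/2 ≈ -8.5732*I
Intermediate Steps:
t(h) = 9/2 (t(h) = -½*(-9) = 9/2)
x(r) = 7*I*√6/2 (x(r) = √(9/2 - 78) = √(-147/2) = 7*I*√6/2)
-x(4*(-7) + 9) = -7*I*√6/2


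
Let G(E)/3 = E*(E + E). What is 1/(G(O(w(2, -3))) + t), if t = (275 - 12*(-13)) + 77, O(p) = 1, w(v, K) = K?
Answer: 1/514 ≈ 0.0019455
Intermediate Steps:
t = 508 (t = (275 + 156) + 77 = 431 + 77 = 508)
G(E) = 6*E² (G(E) = 3*(E*(E + E)) = 3*(E*(2*E)) = 3*(2*E²) = 6*E²)
1/(G(O(w(2, -3))) + t) = 1/(6*1² + 508) = 1/(6*1 + 508) = 1/(6 + 508) = 1/514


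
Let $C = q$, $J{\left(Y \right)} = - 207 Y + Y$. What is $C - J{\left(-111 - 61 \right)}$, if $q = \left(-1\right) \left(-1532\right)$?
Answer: $-33900$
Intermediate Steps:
$q = 1532$
$J{\left(Y \right)} = - 206 Y$
$C = 1532$
$C - J{\left(-111 - 61 \right)} = 1532 - - 206 \left(-111 - 61\right) = 1532 - \left(-206\right) \left(-172\right) = 1532 - 35432 = -33900$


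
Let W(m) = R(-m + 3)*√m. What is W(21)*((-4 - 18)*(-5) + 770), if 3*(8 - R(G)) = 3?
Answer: 6160*√21 ≈ 28229.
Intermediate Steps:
R(G) = 7 (R(G) = 8 - ⅓*3 = 8 - 1 = 7)
W(m) = 7*√m
W(21)*((-4 - 18)*(-5) + 770) = (7*√21)*((-4 - 18)*(-5) + 770) = (7*√21)*(-22*(-5) + 770) = (7*√21)*(110 + 770) = (7*√21)*880 = 6160*√21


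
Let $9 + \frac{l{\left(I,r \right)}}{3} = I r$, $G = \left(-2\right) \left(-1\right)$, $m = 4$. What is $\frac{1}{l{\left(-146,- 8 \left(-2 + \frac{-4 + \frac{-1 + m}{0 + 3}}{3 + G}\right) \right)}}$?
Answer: $- \frac{5}{45687} \approx -0.00010944$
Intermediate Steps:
$G = 2$
$l{\left(I,r \right)} = -27 + 3 I r$
$\frac{1}{l{\left(-146,- 8 \left(-2 + \frac{-4 + \frac{-1 + m}{0 + 3}}{3 + G}\right) \right)}} = \frac{1}{-27 + 3 \left(-146\right) \left(- 8 \left(-2 + \frac{-4 + \frac{-1 + 4}{0 + 3}}{3 + 2}\right)\right)} = \frac{1}{-27 + 3 \left(-146\right) \left(- 8 \left(-2 + \frac{-4 + \frac{3}{3}}{5}\right)\right)} = \frac{1}{-27 + 3 \left(-146\right) \left(- 8 \left(-2 + \left(-4 + 3 \cdot \frac{1}{3}\right) \frac{1}{5}\right)\right)} = \frac{1}{-27 + 3 \left(-146\right) \left(- 8 \left(-2 + \left(-4 + 1\right) \frac{1}{5}\right)\right)} = \frac{1}{-27 + 3 \left(-146\right) \left(- 8 \left(-2 - \frac{3}{5}\right)\right)} = \frac{1}{-27 + 3 \left(-146\right) \left(\left(-8\right) \left(- \frac{13}{5}\right)\right)} = \frac{1}{-27 + 3 \left(-146\right) \frac{104}{5}} = \frac{1}{-27 - \frac{45552}{5}} = \frac{1}{- \frac{45687}{5}} = - \frac{5}{45687}$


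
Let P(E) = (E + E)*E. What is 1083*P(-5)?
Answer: 54150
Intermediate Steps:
P(E) = 2*E² (P(E) = (2*E)*E = 2*E²)
1083*P(-5) = 1083*(2*(-5)²) = 1083*(2*25) = 1083*50 = 54150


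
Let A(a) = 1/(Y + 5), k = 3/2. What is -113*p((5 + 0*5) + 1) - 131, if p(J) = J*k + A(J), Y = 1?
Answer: -7001/6 ≈ -1166.8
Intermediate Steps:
k = 3/2 (k = 3*(1/2) = 3/2 ≈ 1.5000)
A(a) = 1/6 (A(a) = 1/(1 + 5) = 1/6)
p(J) = 1/6 + 3*J/2 (p(J) = J*(3/2) + 1/6 = 3*J/2 + 1/6 = 1/6 + 3*J/2)
-113*p((5 + 0*5) + 1) - 131 = -113*(1/6 + 3*((5 + 0*5) + 1)/2) - 131 = -113*(1/6 + 3*((5 + 0) + 1)/2) - 131 = -113*(1/6 + 3*(5 + 1)/2) - 131 = -113*(1/6 + (3/2)*6) - 131 = -113*(1/6 + 9) - 131 = -113*55/6 - 131 = -6215/6 - 131 = -7001/6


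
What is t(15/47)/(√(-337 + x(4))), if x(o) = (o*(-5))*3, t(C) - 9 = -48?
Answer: 39*I*√397/397 ≈ 1.9574*I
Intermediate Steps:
t(C) = -39 (t(C) = 9 - 48 = -39)
x(o) = -15*o (x(o) = -5*o*3 = -15*o)
t(15/47)/(√(-337 + x(4))) = -39/√(-337 - 15*4) = -39/√(-337 - 60) = -39*(-I*√397/397) = -(-39)*I*√397/397 = 39*I*√397/397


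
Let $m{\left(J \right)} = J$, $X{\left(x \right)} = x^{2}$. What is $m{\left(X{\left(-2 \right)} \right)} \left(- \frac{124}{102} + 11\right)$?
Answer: $\frac{1996}{51} \approx 39.137$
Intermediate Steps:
$m{\left(X{\left(-2 \right)} \right)} \left(- \frac{124}{102} + 11\right) = \left(-2\right)^{2} \left(- \frac{124}{102} + 11\right) = 4 \left(\left(-124\right) \frac{1}{102} + 11\right) = 4 \left(- \frac{62}{51} + 11\right) = 4 \cdot \frac{499}{51} = \frac{1996}{51}$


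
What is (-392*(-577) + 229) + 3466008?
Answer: 3692421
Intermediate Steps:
(-392*(-577) + 229) + 3466008 = (226184 + 229) + 3466008 = 226413 + 3466008 = 3692421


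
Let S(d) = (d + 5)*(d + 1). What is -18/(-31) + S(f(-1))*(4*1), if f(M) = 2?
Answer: 2622/31 ≈ 84.581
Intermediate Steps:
S(d) = (1 + d)*(5 + d) (S(d) = (5 + d)*(1 + d) = (1 + d)*(5 + d))
-18/(-31) + S(f(-1))*(4*1) = -18/(-31) + (5 + 2² + 6*2)*(4*1) = -18*(-1/31) + (5 + 4 + 12)*4 = 18/31 + 21*4 = 18/31 + 84 = 2622/31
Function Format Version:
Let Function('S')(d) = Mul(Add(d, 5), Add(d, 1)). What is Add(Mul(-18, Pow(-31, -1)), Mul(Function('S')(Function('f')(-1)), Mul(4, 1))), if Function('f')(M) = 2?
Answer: Rational(2622, 31) ≈ 84.581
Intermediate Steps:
Function('S')(d) = Mul(Add(1, d), Add(5, d)) (Function('S')(d) = Mul(Add(5, d), Add(1, d)) = Mul(Add(1, d), Add(5, d)))
Add(Mul(-18, Pow(-31, -1)), Mul(Function('S')(Function('f')(-1)), Mul(4, 1))) = Add(Mul(-18, Pow(-31, -1)), Mul(Add(5, Pow(2, 2), Mul(6, 2)), Mul(4, 1))) = Add(Mul(-18, Rational(-1, 31)), Mul(Add(5, 4, 12), 4)) = Add(Rational(18, 31), Mul(21, 4)) = Add(Rational(18, 31), 84) = Rational(2622, 31)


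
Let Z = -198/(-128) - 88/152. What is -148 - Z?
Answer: -181145/1216 ≈ -148.97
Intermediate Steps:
Z = 1177/1216 (Z = -198*(-1/128) - 88*1/152 = 99/64 - 11/19 = 1177/1216 ≈ 0.96793)
-148 - Z = -148 - 1*1177/1216 = -148 - 1177/1216 = -181145/1216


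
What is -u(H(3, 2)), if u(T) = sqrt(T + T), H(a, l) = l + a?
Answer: -sqrt(10) ≈ -3.1623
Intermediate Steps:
H(a, l) = a + l
u(T) = sqrt(2)*sqrt(T) (u(T) = sqrt(2*T) = sqrt(2)*sqrt(T))
-u(H(3, 2)) = -sqrt(2)*sqrt(3 + 2) = -sqrt(2)*sqrt(5) = -sqrt(10)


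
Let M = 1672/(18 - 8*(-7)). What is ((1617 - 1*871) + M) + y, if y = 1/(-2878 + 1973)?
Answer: 25736353/33485 ≈ 768.59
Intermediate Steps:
y = -1/905 (y = 1/(-905) = -1/905 ≈ -0.0011050)
M = 836/37 (M = 1672/(18 + 56) = 1672/74 = 1672*(1/74) = 836/37 ≈ 22.595)
((1617 - 1*871) + M) + y = ((1617 - 1*871) + 836/37) - 1/905 = ((1617 - 871) + 836/37) - 1/905 = (746 + 836/37) - 1/905 = 28438/37 - 1/905 = 25736353/33485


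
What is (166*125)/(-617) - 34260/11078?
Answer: -125503460/3417563 ≈ -36.723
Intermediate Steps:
(166*125)/(-617) - 34260/11078 = 20750*(-1/617) - 34260*1/11078 = -20750/617 - 17130/5539 = -125503460/3417563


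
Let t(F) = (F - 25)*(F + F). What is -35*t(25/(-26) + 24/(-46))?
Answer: -491659665/178802 ≈ -2749.7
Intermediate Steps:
t(F) = 2*F*(-25 + F) (t(F) = (-25 + F)*(2*F) = 2*F*(-25 + F))
-35*t(25/(-26) + 24/(-46)) = -70*(25/(-26) + 24/(-46))*(-25 + (25/(-26) + 24/(-46))) = -70*(25*(-1/26) + 24*(-1/46))*(-25 + (25*(-1/26) + 24*(-1/46))) = -70*(-25/26 - 12/23)*(-25 + (-25/26 - 12/23)) = -70*(-887)*(-25 - 887/598)/598 = -70*(-887)*(-15837)/(598*598) = -35*14047419/178802 = -491659665/178802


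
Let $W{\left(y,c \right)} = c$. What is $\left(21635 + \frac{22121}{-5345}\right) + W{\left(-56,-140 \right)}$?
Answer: $\frac{114868654}{5345} \approx 21491.0$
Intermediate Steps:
$\left(21635 + \frac{22121}{-5345}\right) + W{\left(-56,-140 \right)} = \left(21635 + \frac{22121}{-5345}\right) - 140 = \left(21635 + 22121 \left(- \frac{1}{5345}\right)\right) - 140 = \left(21635 - \frac{22121}{5345}\right) - 140 = \frac{115616954}{5345} - 140 = \frac{114868654}{5345}$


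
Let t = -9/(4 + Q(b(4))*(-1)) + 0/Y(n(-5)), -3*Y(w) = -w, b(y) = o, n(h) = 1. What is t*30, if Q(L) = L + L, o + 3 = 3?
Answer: -135/2 ≈ -67.500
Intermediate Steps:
o = 0 (o = -3 + 3 = 0)
b(y) = 0
Q(L) = 2*L
Y(w) = w/3 (Y(w) = -(-1)*w/3 = w/3)
t = -9/4 (t = -9/(4 + (2*0)*(-1)) + 0/(((⅓)*1)) = -9/(4 + 0*(-1)) + 0/(⅓) = -9/(4 + 0) + 0*3 = -9/4 + 0 = -9/4 ≈ -2.2500)
t*30 = -9/4*30 = -135/2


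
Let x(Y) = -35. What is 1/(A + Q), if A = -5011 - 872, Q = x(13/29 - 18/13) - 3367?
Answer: -1/9285 ≈ -0.00010770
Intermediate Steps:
Q = -3402 (Q = -35 - 3367 = -3402)
A = -5883
1/(A + Q) = 1/(-5883 - 3402) = 1/(-9285) = -1/9285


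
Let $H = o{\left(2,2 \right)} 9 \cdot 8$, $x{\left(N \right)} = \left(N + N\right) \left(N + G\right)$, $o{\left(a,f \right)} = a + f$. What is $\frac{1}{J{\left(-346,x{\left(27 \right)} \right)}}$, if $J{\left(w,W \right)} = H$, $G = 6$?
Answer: $\frac{1}{288} \approx 0.0034722$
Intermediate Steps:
$x{\left(N \right)} = 2 N \left(6 + N\right)$ ($x{\left(N \right)} = \left(N + N\right) \left(N + 6\right) = 2 N \left(6 + N\right)$)
$H = 288$ ($H = \left(2 + 2\right) 9 \cdot 8 = 4 \cdot 9 \cdot 8 = 36 \cdot 8 = 288$)
$J{\left(w,W \right)} = 288$
$\frac{1}{J{\left(-346,x{\left(27 \right)} \right)}} = \frac{1}{288}$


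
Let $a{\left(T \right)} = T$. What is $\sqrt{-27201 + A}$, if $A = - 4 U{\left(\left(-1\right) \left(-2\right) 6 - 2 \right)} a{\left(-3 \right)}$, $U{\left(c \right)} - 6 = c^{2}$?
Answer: $3 i \sqrt{2881} \approx 161.02 i$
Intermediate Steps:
$U{\left(c \right)} = 6 + c^{2}$
$A = 1272$ ($A = - 4 \left(6 + \left(\left(-1\right) \left(-2\right) 6 - 2\right)^{2}\right) \left(-3\right) = - 4 \left(6 + \left(2 \cdot 6 - 2\right)^{2}\right) \left(-3\right) = - 4 \left(6 + \left(12 - 2\right)^{2}\right) \left(-3\right) = - 4 \left(6 + 10^{2}\right) \left(-3\right) = - 4 \left(6 + 100\right) \left(-3\right) = \left(-4\right) 106 \left(-3\right) = \left(-424\right) \left(-3\right) = 1272$)
$\sqrt{-27201 + A} = \sqrt{-27201 + 1272} = \sqrt{-25929} = 3 i \sqrt{2881}$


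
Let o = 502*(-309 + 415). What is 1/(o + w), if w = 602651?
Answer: 1/655863 ≈ 1.5247e-6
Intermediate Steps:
o = 53212 (o = 502*106 = 53212)
1/(o + w) = 1/(53212 + 602651) = 1/655863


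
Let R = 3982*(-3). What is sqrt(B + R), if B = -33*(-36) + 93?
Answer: 3*I*sqrt(1185) ≈ 103.27*I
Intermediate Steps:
R = -11946
B = 1281 (B = 1188 + 93 = 1281)
sqrt(B + R) = sqrt(1281 - 11946) = sqrt(-10665) = 3*I*sqrt(1185)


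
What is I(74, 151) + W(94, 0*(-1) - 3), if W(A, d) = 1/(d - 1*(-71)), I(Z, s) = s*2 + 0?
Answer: 20537/68 ≈ 302.01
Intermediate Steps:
I(Z, s) = 2*s (I(Z, s) = 2*s + 0 = 2*s)
W(A, d) = 1/(71 + d) (W(A, d) = 1/(d + 71) = 1/(71 + d))
I(74, 151) + W(94, 0*(-1) - 3) = 2*151 + 1/(71 + (0*(-1) - 3)) = 302 + 1/(71 + (0 - 3)) = 302 + 1/(71 - 3) = 302 + 1/68 = 20537/68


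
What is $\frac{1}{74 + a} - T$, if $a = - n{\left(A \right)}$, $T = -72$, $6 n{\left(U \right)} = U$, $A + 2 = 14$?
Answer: $\frac{5185}{72} \approx 72.014$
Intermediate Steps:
$A = 12$ ($A = -2 + 14 = 12$)
$n{\left(U \right)} = \frac{U}{6}$
$a = -2$ ($a = - \frac{12}{6} = \left(-1\right) 2 = -2$)
$\frac{1}{74 + a} - T = \frac{1}{74 - 2} - -72 = \frac{1}{72} + 72 = \frac{5185}{72}$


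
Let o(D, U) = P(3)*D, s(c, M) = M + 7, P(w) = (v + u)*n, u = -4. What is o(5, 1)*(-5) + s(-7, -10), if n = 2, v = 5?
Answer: -53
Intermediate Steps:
P(w) = 2 (P(w) = (5 - 4)*2 = 1*2 = 2)
s(c, M) = 7 + M
o(D, U) = 2*D
o(5, 1)*(-5) + s(-7, -10) = (2*5)*(-5) + (7 - 10) = 10*(-5) - 3 = -50 - 3 = -53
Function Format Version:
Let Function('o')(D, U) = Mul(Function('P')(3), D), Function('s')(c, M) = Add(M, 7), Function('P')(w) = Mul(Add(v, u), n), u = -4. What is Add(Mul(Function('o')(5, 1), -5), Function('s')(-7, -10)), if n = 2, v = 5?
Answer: -53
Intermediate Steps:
Function('P')(w) = 2 (Function('P')(w) = Mul(Add(5, -4), 2) = Mul(1, 2) = 2)
Function('s')(c, M) = Add(7, M)
Function('o')(D, U) = Mul(2, D)
Add(Mul(Function('o')(5, 1), -5), Function('s')(-7, -10)) = Add(Mul(Mul(2, 5), -5), Add(7, -10)) = Add(Mul(10, -5), -3) = Add(-50, -3) = -53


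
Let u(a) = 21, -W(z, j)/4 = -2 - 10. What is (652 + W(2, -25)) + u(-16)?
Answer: 721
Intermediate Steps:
W(z, j) = 48 (W(z, j) = -4*(-2 - 10) = -4*(-12) = 48)
(652 + W(2, -25)) + u(-16) = (652 + 48) + 21 = 700 + 21 = 721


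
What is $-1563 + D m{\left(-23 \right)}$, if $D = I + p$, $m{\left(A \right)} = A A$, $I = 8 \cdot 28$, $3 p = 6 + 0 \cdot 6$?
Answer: $117991$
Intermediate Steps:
$p = 2$ ($p = \frac{6 + 0 \cdot 6}{3} = \frac{6 + 0}{3} = \frac{1}{3} \cdot 6 = 2$)
$I = 224$
$m{\left(A \right)} = A^{2}$
$D = 226$ ($D = 224 + 2 = 226$)
$-1563 + D m{\left(-23 \right)} = -1563 + 226 \left(-23\right)^{2} = -1563 + 226 \cdot 529 = -1563 + 119554 = 117991$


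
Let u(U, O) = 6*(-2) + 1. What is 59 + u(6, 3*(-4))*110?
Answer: -1151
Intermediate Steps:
u(U, O) = -11 (u(U, O) = -12 + 1 = -11)
59 + u(6, 3*(-4))*110 = 59 - 11*110 = 59 - 1210 = -1151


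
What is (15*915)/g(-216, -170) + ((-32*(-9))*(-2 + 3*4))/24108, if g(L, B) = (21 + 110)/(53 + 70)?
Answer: 3391575015/263179 ≈ 12887.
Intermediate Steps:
g(L, B) = 131/123
(15*915)/g(-216, -170) + ((-32*(-9))*(-2 + 3*4))/24108 = (15*915)/(131/123) + ((-32*(-9))*(-2 + 3*4))/24108 = 13725*(123/131) + (288*(-2 + 12))*(1/24108) = 1688175/131 + (288*10)*(1/24108) = 1688175/131 + 2880*(1/24108) = 1688175/131 + 240/2009 = 3391575015/263179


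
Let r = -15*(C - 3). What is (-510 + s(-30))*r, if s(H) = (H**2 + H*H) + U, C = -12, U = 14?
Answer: 293400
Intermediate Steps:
s(H) = 14 + 2*H**2 (s(H) = (H**2 + H*H) + 14 = (H**2 + H**2) + 14 = 2*H**2 + 14 = 14 + 2*H**2)
r = 225 (r = -15*(-12 - 3) = -15*(-15) = 225)
(-510 + s(-30))*r = (-510 + (14 + 2*(-30)**2))*225 = (-510 + (14 + 2*900))*225 = (-510 + (14 + 1800))*225 = (-510 + 1814)*225 = 1304*225 = 293400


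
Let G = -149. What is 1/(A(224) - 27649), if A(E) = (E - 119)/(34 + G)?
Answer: -23/635948 ≈ -3.6166e-5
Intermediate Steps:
A(E) = 119/115 - E/115 (A(E) = (E - 119)/(34 - 149) = (-119 + E)/(-115) = (-119 + E)*(-1/115) = 119/115 - E/115)
1/(A(224) - 27649) = 1/((119/115 - 1/115*224) - 27649) = 1/((119/115 - 224/115) - 27649) = 1/(-21/23 - 27649) = 1/(-635948/23) = -23/635948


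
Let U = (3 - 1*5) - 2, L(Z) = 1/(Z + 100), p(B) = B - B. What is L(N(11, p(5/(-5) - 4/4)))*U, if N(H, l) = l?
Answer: -1/25 ≈ -0.040000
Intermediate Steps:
p(B) = 0
L(Z) = 1/(100 + Z)
U = -4 (U = (3 - 5) - 2 = -2 - 2 = -4)
L(N(11, p(5/(-5) - 4/4)))*U = -4/(100 + 0) = -4/100 = (1/100)*(-4) = -1/25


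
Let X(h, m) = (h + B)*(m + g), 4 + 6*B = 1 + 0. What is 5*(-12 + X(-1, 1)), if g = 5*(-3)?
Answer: 45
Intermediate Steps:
g = -15
B = -½ (B = -⅔ + (1 + 0)/6 = -⅔ + (⅙)*1 = -⅔ + ⅙ = -½ ≈ -0.50000)
X(h, m) = (-15 + m)*(-½ + h) (X(h, m) = (h - ½)*(m - 15) = (-½ + h)*(-15 + m) = (-15 + m)*(-½ + h))
5*(-12 + X(-1, 1)) = 5*(-12 + (15/2 - 15*(-1) - ½*1 - 1*1)) = 5*(-12 + (15/2 + 15 - ½ - 1)) = 5*(-12 + 21) = 5*9 = 45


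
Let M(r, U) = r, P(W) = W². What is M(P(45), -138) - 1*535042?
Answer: -533017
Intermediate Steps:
M(P(45), -138) - 1*535042 = 45² - 1*535042 = 2025 - 535042 = -533017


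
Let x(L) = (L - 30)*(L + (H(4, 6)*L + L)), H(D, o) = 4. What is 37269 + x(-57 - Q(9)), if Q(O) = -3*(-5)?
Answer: 81333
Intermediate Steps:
Q(O) = 15
x(L) = 6*L*(-30 + L) (x(L) = (L - 30)*(L + (4*L + L)) = (-30 + L)*(L + 5*L) = (-30 + L)*(6*L) = 6*L*(-30 + L))
37269 + x(-57 - Q(9)) = 37269 + 6*(-57 - 1*15)*(-30 + (-57 - 1*15)) = 37269 + 6*(-57 - 15)*(-30 + (-57 - 15)) = 37269 + 6*(-72)*(-30 - 72) = 37269 + 6*(-72)*(-102) = 37269 + 44064 = 81333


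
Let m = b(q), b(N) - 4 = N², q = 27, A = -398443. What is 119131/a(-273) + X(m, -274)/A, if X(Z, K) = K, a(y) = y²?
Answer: 47487333979/29695558347 ≈ 1.5991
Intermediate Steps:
b(N) = 4 + N²
m = 733 (m = 4 + 27² = 4 + 729 = 733)
119131/a(-273) + X(m, -274)/A = 119131/((-273)²) - 274/(-398443) = 119131/74529 - 274*(-1/398443) = 119131*(1/74529) + 274/398443 = 119131/74529 + 274/398443 = 47487333979/29695558347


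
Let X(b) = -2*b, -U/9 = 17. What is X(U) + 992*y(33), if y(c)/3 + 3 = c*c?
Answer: 3232242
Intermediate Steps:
y(c) = -9 + 3*c² (y(c) = -9 + 3*(c*c) = -9 + 3*c²)
U = -153 (U = -9*17 = -153)
X(U) + 992*y(33) = -2*(-153) + 992*(-9 + 3*33²) = 306 + 992*(-9 + 3*1089) = 306 + 992*(-9 + 3267) = 306 + 992*3258 = 306 + 3231936 = 3232242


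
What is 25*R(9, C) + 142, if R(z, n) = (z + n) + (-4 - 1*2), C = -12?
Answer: -83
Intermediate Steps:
R(z, n) = -6 + n + z (R(z, n) = (n + z) + (-4 - 2) = (n + z) - 6 = -6 + n + z)
25*R(9, C) + 142 = 25*(-6 - 12 + 9) + 142 = 25*(-9) + 142 = -225 + 142 = -83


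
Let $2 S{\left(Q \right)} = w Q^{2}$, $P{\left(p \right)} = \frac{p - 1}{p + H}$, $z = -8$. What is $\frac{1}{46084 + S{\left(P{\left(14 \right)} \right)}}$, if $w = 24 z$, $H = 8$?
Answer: $\frac{121}{5572108} \approx 2.1715 \cdot 10^{-5}$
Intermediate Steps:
$P{\left(p \right)} = \frac{-1 + p}{8 + p}$ ($P{\left(p \right)} = \frac{p - 1}{p + 8} = \frac{-1 + p}{8 + p}$)
$w = -192$ ($w = 24 \left(-8\right) = -192$)
$S{\left(Q \right)} = - 96 Q^{2}$ ($S{\left(Q \right)} = \frac{\left(-192\right) Q^{2}}{2} = - 96 Q^{2}$)
$\frac{1}{46084 + S{\left(P{\left(14 \right)} \right)}} = \frac{1}{46084 - 96 \left(\frac{-1 + 14}{8 + 14}\right)^{2}} = \frac{1}{46084 - 96 \left(\frac{1}{22} \cdot 13\right)^{2}} = \frac{1}{46084 - 96 \left(\frac{13}{22}\right)^{2}} = \frac{1}{46084 - \frac{4056}{121}} = \frac{1}{\frac{5572108}{121}} = \frac{121}{5572108}$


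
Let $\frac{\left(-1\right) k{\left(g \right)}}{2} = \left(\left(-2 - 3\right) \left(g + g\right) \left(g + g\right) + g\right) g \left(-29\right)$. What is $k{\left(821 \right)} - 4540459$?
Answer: $-641895132841$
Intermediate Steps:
$k{\left(g \right)} = 58 g \left(g - 20 g^{2}\right)$ ($k{\left(g \right)} = - 2 \left(\left(-2 - 3\right) \left(g + g\right) \left(g + g\right) + g\right) g \left(-29\right) = - 2 \left(- 5 \cdot 2 g 2 g + g\right) g \left(-29\right) = - 2 \left(- 5 \cdot 4 g^{2} + g\right) g \left(-29\right) = - 2 \left(- 20 g^{2} + g\right) g \left(-29\right) = - 2 \left(g - 20 g^{2}\right) g \left(-29\right) = - 2 g \left(g - 20 g^{2}\right) \left(-29\right) = - 2 \left(- 29 g \left(g - 20 g^{2}\right)\right) = 58 g \left(g - 20 g^{2}\right)$)
$k{\left(821 \right)} - 4540459 = 821^{2} \left(58 - 952360\right) - 4540459 = 674041 \left(58 - 952360\right) - 4540459 = 674041 \left(-952302\right) - 4540459 = -641890592382 - 4540459 = -641895132841$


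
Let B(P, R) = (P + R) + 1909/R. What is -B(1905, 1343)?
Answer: -4363973/1343 ≈ -3249.4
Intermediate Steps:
B(P, R) = P + R + 1909/R
-B(1905, 1343) = -(1905 + 1343 + 1909/1343) = -1*4363973/1343 = -4363973/1343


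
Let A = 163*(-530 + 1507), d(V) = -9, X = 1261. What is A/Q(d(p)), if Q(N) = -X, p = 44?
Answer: -159251/1261 ≈ -126.29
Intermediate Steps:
Q(N) = -1261 (Q(N) = -1*1261 = -1261)
A = 159251 (A = 163*977 = 159251)
A/Q(d(p)) = 159251/(-1261) = 159251*(-1/1261) = -159251/1261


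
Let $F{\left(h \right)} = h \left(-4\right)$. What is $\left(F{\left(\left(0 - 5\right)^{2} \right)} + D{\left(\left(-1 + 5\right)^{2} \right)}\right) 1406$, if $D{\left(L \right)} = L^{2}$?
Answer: $219336$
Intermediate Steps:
$F{\left(h \right)} = - 4 h$
$\left(F{\left(\left(0 - 5\right)^{2} \right)} + D{\left(\left(-1 + 5\right)^{2} \right)}\right) 1406 = \left(- 4 \left(0 - 5\right)^{2} + \left(\left(-1 + 5\right)^{2}\right)^{2}\right) 1406 = \left(- 4 \left(-5\right)^{2} + \left(4^{2}\right)^{2}\right) 1406 = \left(\left(-4\right) 25 + 16^{2}\right) 1406 = \left(-100 + 256\right) 1406 = 156 \cdot 1406 = 219336$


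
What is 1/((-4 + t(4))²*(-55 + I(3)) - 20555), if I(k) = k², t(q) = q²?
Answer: -1/27179 ≈ -3.6793e-5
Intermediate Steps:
1/((-4 + t(4))²*(-55 + I(3)) - 20555) = 1/((-4 + 4²)²*(-55 + 3²) - 20555) = 1/((-4 + 16)²*(-55 + 9) - 20555) = 1/(12²*(-46) - 20555) = 1/(144*(-46) - 20555) = 1/(-6624 - 20555) = 1/(-27179) = -1/27179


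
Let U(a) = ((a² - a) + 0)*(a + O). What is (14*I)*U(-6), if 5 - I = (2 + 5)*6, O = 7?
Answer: -21756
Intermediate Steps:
U(a) = (7 + a)*(a² - a) (U(a) = ((a² - a) + 0)*(a + 7) = (a² - a)*(7 + a) = (7 + a)*(a² - a))
I = -37 (I = 5 - (2 + 5)*6 = 5 - 7*6 = 5 - 1*42 = 5 - 42 = -37)
(14*I)*U(-6) = (14*(-37))*(-6*(-7 + (-6)² + 6*(-6))) = -(-3108)*(-7 + 36 - 36) = -(-3108)*(-7) = -518*42 = -21756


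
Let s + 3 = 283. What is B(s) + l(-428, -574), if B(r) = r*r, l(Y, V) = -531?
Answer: 77869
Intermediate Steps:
s = 280 (s = -3 + 283 = 280)
B(r) = r²
B(s) + l(-428, -574) = 280² - 531 = 78400 - 531 = 77869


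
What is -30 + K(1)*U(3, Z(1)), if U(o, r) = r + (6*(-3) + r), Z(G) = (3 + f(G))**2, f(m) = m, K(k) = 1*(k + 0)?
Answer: -16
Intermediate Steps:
K(k) = k (K(k) = 1*k = k)
Z(G) = (3 + G)**2
U(o, r) = -18 + 2*r (U(o, r) = r + (-18 + r) = -18 + 2*r)
-30 + K(1)*U(3, Z(1)) = -30 + 1*(-18 + 2*(3 + 1)**2) = -30 + 1*(-18 + 2*4**2) = -30 + 1*(-18 + 2*16) = -30 + 1*(-18 + 32) = -30 + 1*14 = -30 + 14 = -16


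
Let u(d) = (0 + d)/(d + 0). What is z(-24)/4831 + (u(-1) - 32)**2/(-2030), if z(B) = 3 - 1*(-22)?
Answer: -4591841/9806930 ≈ -0.46822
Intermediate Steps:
z(B) = 25 (z(B) = 3 + 22 = 25)
u(d) = 1 (u(d) = d/d = 1)
z(-24)/4831 + (u(-1) - 32)**2/(-2030) = 25/4831 + (1 - 32)**2/(-2030) = 25*(1/4831) + (-31)**2*(-1/2030) = 25/4831 + 961*(-1/2030) = 25/4831 - 961/2030 = -4591841/9806930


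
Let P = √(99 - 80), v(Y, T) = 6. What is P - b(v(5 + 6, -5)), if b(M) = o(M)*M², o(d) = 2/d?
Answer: -12 + √19 ≈ -7.6411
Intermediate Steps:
b(M) = 2*M (b(M) = (2/M)*M² = 2*M)
P = √19 ≈ 4.3589
P - b(v(5 + 6, -5)) = √19 - 2*6 = √19 - 1*12 = √19 - 12 = -12 + √19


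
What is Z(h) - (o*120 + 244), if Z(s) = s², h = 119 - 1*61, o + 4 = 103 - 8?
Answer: -7800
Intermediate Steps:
o = 91 (o = -4 + (103 - 8) = -4 + 95 = 91)
h = 58 (h = 119 - 61 = 58)
Z(h) - (o*120 + 244) = 58² - (91*120 + 244) = 3364 - (10920 + 244) = 3364 - 1*11164 = 3364 - 11164 = -7800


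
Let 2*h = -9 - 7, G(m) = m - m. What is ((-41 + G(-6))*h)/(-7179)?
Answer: -328/7179 ≈ -0.045689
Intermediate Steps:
G(m) = 0
h = -8 (h = (-9 - 7)/2 = (½)*(-16) = -8)
((-41 + G(-6))*h)/(-7179) = ((-41 + 0)*(-8))/(-7179) = -41*(-8)*(-1/7179) = 328*(-1/7179) = -328/7179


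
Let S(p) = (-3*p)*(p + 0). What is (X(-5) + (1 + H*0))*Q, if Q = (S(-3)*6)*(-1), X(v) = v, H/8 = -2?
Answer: -648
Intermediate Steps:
H = -16 (H = 8*(-2) = -16)
S(p) = -3*p² (S(p) = (-3*p)*p = -3*p²)
Q = 162 (Q = (-3*(-3)²*6)*(-1) = (-3*9*6)*(-1) = -27*6*(-1) = -162*(-1) = 162)
(X(-5) + (1 + H*0))*Q = (-5 + (1 - 16*0))*162 = (-5 + (1 + 0))*162 = (-5 + 1)*162 = -4*162 = -648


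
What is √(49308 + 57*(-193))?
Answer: 113*√3 ≈ 195.72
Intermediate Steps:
√(49308 + 57*(-193)) = √(49308 - 11001) = √38307 = 113*√3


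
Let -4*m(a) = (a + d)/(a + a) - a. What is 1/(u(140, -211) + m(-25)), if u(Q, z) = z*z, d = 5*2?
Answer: 40/1780587 ≈ 2.2464e-5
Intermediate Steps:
d = 10
u(Q, z) = z**2
m(a) = a/4 - (10 + a)/(8*a) (m(a) = -((a + 10)/(a + a) - a)/4 = -((10 + a)/((2*a)) - a)/4 = -((10 + a)*(1/(2*a)) - a)/4 = -((10 + a)/(2*a) - a)/4 = -(-a + (10 + a)/(2*a))/4 = a/4 - (10 + a)/(8*a))
1/(u(140, -211) + m(-25)) = 1/((-211)**2 + (1/8)*(-10 - 25*(-1 + 2*(-25)))/(-25)) = 1/(44521 + (1/8)*(-1/25)*(-10 - 25*(-1 - 50))) = 1/(44521 + (1/8)*(-1/25)*(-10 - 25*(-51))) = 1/(44521 + (1/8)*(-1/25)*(-10 + 1275)) = 1/(44521 + (1/8)*(-1/25)*1265) = 1/(44521 - 253/40) = 1/(1780587/40) = 40/1780587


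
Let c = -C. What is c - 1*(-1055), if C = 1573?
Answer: -518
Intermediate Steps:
c = -1573 (c = -1*1573 = -1573)
c - 1*(-1055) = -1573 - 1*(-1055) = -1573 + 1055 = -518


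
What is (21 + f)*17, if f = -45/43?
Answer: 14586/43 ≈ 339.21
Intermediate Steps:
f = -45/43 (f = -45*1/43 = -45/43 ≈ -1.0465)
(21 + f)*17 = (21 - 45/43)*17 = (858/43)*17 = 14586/43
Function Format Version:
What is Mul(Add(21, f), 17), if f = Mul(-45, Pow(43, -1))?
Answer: Rational(14586, 43) ≈ 339.21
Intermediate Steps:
f = Rational(-45, 43) (f = Mul(-45, Rational(1, 43)) = Rational(-45, 43) ≈ -1.0465)
Mul(Add(21, f), 17) = Mul(Add(21, Rational(-45, 43)), 17) = Mul(Rational(858, 43), 17) = Rational(14586, 43)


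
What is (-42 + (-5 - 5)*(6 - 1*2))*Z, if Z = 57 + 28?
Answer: -6970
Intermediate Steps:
Z = 85
(-42 + (-5 - 5)*(6 - 1*2))*Z = (-42 + (-5 - 5)*(6 - 1*2))*85 = (-42 - 10*(6 - 2))*85 = (-42 - 10*4)*85 = (-42 - 40)*85 = -82*85 = -6970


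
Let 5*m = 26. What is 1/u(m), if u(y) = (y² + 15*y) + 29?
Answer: 25/3351 ≈ 0.0074605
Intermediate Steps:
m = 26/5 (m = (⅕)*26 = 26/5 ≈ 5.2000)
u(y) = 29 + y² + 15*y
1/u(m) = 1/(29 + (26/5)² + 15*(26/5)) = 1/(29 + 676/25 + 78) = 1/(3351/25) = 25/3351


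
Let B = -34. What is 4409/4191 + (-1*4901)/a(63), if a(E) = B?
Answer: 20689997/142494 ≈ 145.20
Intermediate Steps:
a(E) = -34
4409/4191 + (-1*4901)/a(63) = 4409/4191 - 1*4901/(-34) = 4409*(1/4191) - 4901*(-1/34) = 4409/4191 + 4901/34 = 20689997/142494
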